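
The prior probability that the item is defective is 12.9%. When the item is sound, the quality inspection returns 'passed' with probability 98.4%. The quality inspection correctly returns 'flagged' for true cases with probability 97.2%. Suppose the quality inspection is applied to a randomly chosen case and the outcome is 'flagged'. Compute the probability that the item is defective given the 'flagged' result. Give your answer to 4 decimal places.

Let H be the event that the item is defective. P(H) = 0.129, so P(¬H) = 0.871. With E the 'flagged' result, P(E|H) = 0.972 and P(E|¬H) = 0.016.
P(E) = 0.972·0.129 + 0.016·0.871 = 0.12539 + 0.013936 = 0.13932.
By Bayes' theorem, P(H|E) = 0.12539 / 0.13932 = 0.9000.

P(H | E) ≈ 0.9000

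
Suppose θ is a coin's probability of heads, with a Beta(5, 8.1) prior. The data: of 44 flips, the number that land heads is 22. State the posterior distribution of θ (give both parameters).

Observing 22 successes and 22 failures updates Beta(5, 8.1) by adding the success and failure counts to the two shape parameters: α = 5+22 = 27, β = 8.1+22 = 30.1.

Posterior: Beta(27, 30.1)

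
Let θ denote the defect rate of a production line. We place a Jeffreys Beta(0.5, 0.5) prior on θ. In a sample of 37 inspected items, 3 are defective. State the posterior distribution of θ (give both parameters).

Posterior: Beta(3.5, 34.5)

The binomial likelihood is conjugate to the Beta prior: with 3 successes and 34 failures, the posterior is Beta(0.5+3, 0.5+34) = Beta(3.5, 34.5).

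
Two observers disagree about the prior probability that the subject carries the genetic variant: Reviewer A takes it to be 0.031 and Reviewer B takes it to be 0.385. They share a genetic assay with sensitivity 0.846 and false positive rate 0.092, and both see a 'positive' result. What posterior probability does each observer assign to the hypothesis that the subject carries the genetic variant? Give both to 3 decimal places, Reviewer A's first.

The likelihood ratio for a 'positive' result is 0.846/0.092 = 9.1957.
Reviewer A: prior odds 0.031/0.969 = 0.031992; posterior odds 0.29418; posterior probability 0.227.
Reviewer B: prior odds 0.385/0.615 = 0.62602; posterior odds 5.7566; posterior probability 0.852.

Reviewer A: 0.227; Reviewer B: 0.852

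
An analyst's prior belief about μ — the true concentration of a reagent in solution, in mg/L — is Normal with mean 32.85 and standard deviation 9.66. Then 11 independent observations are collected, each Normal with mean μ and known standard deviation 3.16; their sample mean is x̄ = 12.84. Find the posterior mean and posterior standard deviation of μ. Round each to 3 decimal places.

Posterior mean ≈ 13.033; posterior SD ≈ 0.948

With known σ, the Normal prior is conjugate. Weight on the data is w = (n/σ²)/(n/σ² + 1/τ₀²) = 1.10159/(1.10159+0.0107163) = 0.99037.
Posterior mean = w·x̄ + (1−w)·μ₀ = 0.99037·12.84 + 0.0096344·32.85 = 13.033. Posterior variance = 1/(1.10159+0.0107163) = 0.899036, so SD = 0.948.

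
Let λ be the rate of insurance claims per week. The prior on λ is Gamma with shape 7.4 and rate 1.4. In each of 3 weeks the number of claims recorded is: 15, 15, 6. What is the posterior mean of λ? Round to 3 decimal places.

The Poisson likelihood adds the total count to the shape and the number of exposure periods to the rate. Here ∑xᵢ = 36 and n = 3, so shape 7.4→43.4 and rate 1.4→4.4.
Posterior mean = shape/rate = 43.4/4.4 = 9.864.

Posterior mean ≈ 9.864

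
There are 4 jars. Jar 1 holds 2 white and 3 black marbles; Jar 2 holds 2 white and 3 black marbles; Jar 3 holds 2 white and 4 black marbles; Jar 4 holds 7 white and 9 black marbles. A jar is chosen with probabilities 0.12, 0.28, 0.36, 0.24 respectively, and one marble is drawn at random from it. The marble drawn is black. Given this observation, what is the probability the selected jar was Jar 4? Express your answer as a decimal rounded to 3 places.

Posterior probability ≈ 0.220

P(black|Jar 1) = 0.6; P(black|Jar 2) = 0.6; P(black|Jar 3) = 0.6667; P(black|Jar 4) = 0.5625.
Prior × likelihood for each source: 0.12·0.6=0.07200, 0.28·0.6=0.1680, 0.36·0.6667=0.2400, 0.24·0.5625=0.1350. Summing gives P(black) = 0.61500.
P(Jar 4 | black) = 0.1350 / 0.61500 = 0.220.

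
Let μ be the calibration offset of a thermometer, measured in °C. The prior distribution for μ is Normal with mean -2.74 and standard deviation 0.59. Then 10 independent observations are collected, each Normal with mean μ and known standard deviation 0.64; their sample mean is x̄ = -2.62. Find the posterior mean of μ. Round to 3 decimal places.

With known σ, the Normal prior is conjugate. Weight on the data is w = (n/σ²)/(n/σ² + 1/τ₀²) = 24.4141/(24.4141+2.87274) = 0.89472.
Posterior mean = w·x̄ + (1−w)·μ₀ = 0.89472·-2.62 + 0.10528·-2.74 = -2.633.

Posterior mean ≈ -2.633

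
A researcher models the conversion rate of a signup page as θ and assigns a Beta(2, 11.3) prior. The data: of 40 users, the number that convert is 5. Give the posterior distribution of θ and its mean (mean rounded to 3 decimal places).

The binomial likelihood is conjugate to the Beta prior: with 5 successes and 35 failures, the posterior is Beta(2+5, 11.3+35) = Beta(7, 46.3).
E[θ | data] = 7/(7+46.3) = 0.131.

Posterior: Beta(7, 46.3); mean ≈ 0.131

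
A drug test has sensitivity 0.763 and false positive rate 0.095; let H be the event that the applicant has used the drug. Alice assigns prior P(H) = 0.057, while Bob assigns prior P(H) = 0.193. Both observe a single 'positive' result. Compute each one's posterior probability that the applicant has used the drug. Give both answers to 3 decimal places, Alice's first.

Alice: 0.327; Bob: 0.658

P('+'|H) = 0.763, P('+'|¬H) = 0.095.
Alice: numerator 0.763·0.057 = 0.043491; evidence = 0.043491+0.095·0.943 = 0.13308; posterior = 0.327.
Bob: numerator 0.763·0.193 = 0.14726; evidence = 0.14726+0.095·0.807 = 0.22392; posterior = 0.658.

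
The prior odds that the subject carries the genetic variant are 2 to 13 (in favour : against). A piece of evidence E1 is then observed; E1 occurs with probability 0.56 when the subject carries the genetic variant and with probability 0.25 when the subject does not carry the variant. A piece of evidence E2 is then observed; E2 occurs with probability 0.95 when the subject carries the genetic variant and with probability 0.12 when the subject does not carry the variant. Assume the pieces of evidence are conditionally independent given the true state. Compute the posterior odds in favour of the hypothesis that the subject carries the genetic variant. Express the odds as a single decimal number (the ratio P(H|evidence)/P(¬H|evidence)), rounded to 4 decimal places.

Prior odds = 2/13 = 0.15385. In log-odds, ln(0.15385) = -1.8718.
Add log likelihood ratios: ln(2.2400) + ln(7.9167) = 2.8754.
Posterior log-odds = 1.0036, so posterior odds = exp(1.0036) = 2.7282.

Posterior odds ≈ 2.7282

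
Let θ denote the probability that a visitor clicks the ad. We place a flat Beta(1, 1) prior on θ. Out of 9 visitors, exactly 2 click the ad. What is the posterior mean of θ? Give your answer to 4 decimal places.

Posterior mean ≈ 0.2727

Observing 2 successes and 7 failures updates Beta(1, 1) by adding the success and failure counts to the two shape parameters: α = 1+2 = 3, β = 1+7 = 8.
Posterior mean = α/(α+β) = 3/11 = 0.2727.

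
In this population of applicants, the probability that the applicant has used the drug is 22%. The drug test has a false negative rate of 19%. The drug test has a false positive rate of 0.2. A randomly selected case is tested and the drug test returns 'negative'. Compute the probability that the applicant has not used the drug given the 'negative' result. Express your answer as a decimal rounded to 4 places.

Let H be the event that the applicant has used the drug. P(H) = 0.22, so P(¬H) = 0.78. With E the 'negative' result, P(E|H) = 0.19 and P(E|¬H) = 0.8.
P(E) = 0.19·0.22 + 0.8·0.78 = 0.041800 + 0.62400 = 0.66580.
By Bayes' theorem, P(H|E) = 0.041800 / 0.66580 = 0.0628. Hence P(¬H|E) = 1 − 0.0628 = 0.9372.

P(¬H | E) ≈ 0.9372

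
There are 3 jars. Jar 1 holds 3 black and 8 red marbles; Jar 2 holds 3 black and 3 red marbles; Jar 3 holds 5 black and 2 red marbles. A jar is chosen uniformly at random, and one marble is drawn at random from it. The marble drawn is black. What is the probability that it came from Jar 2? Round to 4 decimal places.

Posterior probability ≈ 0.3362

Tabulate prior·likelihood by source: [1] prior 0.333333, lik 0.2727, product 0.09091; [2] prior 0.333333, lik 0.5, product 0.1667; [3] prior 0.333333, lik 0.7143, product 0.2381.
Normalizing constant = 0.49567; the posterior for Jar 2 is its product over the sum, 0.1667/0.49567 = 0.3362.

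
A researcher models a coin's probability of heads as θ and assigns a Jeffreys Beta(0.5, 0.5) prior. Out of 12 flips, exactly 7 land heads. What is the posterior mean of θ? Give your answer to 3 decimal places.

Posterior mean ≈ 0.577

Observing 7 successes and 5 failures updates Beta(0.5, 0.5) by adding the success and failure counts to the two shape parameters: α = 0.5+7 = 7.5, β = 0.5+5 = 5.5.
E[θ | data] = 7.5/(7.5+5.5) = 0.577.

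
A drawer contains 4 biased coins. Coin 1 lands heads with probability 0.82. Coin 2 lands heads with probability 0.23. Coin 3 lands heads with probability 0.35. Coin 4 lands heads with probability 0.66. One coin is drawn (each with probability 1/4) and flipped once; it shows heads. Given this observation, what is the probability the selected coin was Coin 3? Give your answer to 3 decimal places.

P(heads|C1) = 0.82; P(heads|C2) = 0.23; P(heads|C3) = 0.35; P(heads|C4) = 0.66.
Prior × likelihood for each source: 0.25·0.82=0.2050, 0.25·0.23=0.05750, 0.25·0.35=0.08750, 0.25·0.66=0.1650. Summing gives P(heads) = 0.51500.
P(Coin 3 | heads) = 0.08750 / 0.51500 = 0.170.

Posterior probability ≈ 0.170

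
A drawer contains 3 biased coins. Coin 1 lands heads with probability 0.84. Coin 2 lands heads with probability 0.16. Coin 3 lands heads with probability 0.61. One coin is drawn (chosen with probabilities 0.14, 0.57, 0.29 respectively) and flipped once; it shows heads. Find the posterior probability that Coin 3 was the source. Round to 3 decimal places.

P(heads|C1) = 0.84; P(heads|C2) = 0.16; P(heads|C3) = 0.61.
Prior × likelihood for each source: 0.14·0.84=0.1176, 0.57·0.16=0.09120, 0.29·0.61=0.1769. Summing gives P(heads) = 0.38570.
P(Coin 3 | heads) = 0.1769 / 0.38570 = 0.459.

Posterior probability ≈ 0.459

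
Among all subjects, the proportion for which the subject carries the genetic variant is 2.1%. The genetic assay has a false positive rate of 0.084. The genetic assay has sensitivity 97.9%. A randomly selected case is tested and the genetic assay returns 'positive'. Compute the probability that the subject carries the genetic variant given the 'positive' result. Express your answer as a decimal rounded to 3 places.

P(H | E) ≈ 0.200

Write H for 'the subject carries the genetic variant'. Prior odds H:¬H = 0.021/0.979 = 0.021450. For the 'positive' outcome, the likelihood ratio is 0.979/0.084 = 11.655.
Posterior odds = 0.021450 × 11.655 = 0.25000, so P(H|E) = 0.25000/(1+0.25000) = 0.200.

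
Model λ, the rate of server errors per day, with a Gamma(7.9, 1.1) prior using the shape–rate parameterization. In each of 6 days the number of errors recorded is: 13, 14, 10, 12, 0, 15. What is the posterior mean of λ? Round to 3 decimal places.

Posterior mean ≈ 10.127

Total count ∑xᵢ = 64 over n = 6 days.
Gamma is conjugate to the Poisson likelihood: posterior is Gamma(shape = 7.9+64 = 71.9, rate = 1.1+6 = 7.1).
E[λ | data] = 71.9/7.1 = 10.127.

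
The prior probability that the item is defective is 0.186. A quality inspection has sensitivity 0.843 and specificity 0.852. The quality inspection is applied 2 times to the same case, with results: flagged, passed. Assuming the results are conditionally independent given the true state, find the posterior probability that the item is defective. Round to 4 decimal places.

Posterior P(H) ≈ 0.1934

Let H be the event that the item is defective; start with P(H) = 0.186. P('flagged'|H) = 0.843, P('flagged'|¬H) = 0.148.
Update on result 1 ('flagged'): P(H) ← 0.843·0.1860 / (0.843·0.1860 + 0.148·0.8140) = 0.15680/0.27727 = 0.5655.
Update on result 2 ('passed'): P(H) ← 0.157·0.5655 / (0.157·0.5655 + 0.852·0.4345) = 0.088785/0.45897 = 0.1934.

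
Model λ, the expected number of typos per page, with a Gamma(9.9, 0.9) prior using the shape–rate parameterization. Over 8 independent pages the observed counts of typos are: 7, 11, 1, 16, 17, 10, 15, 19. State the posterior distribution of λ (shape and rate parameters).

Total count ∑xᵢ = 96 over n = 8 pages.
Gamma is conjugate to the Poisson likelihood: posterior is Gamma(shape = 9.9+96 = 105.9, rate = 0.9+8 = 8.9).

Posterior: Gamma(shape=105.9, rate=8.9)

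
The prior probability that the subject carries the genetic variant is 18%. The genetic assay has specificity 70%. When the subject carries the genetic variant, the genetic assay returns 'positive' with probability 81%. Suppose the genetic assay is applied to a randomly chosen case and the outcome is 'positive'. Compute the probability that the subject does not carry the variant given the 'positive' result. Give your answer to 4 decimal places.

Write H for 'the subject carries the genetic variant'. Prior odds H:¬H = 0.18/0.82 = 0.21951. For the 'positive' outcome, the likelihood ratio is 0.81/0.3 = 2.7000.
Posterior odds = 0.21951 × 2.7000 = 0.59268, so P(H|E) = 0.59268/(1+0.59268) = 0.3721. Then P(¬H|E) = 1 − 0.3721 = 0.6279.

P(¬H | E) ≈ 0.6279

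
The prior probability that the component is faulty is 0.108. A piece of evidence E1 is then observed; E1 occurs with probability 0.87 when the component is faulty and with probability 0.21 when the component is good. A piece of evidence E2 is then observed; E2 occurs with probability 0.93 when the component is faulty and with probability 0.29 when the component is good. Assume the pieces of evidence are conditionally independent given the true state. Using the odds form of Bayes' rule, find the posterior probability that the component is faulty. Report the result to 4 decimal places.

Posterior probability ≈ 0.6167

Prior odds = 0.108/(1−0.108) = 0.12108. In log-odds, ln(0.12108) = -2.1113.
Add log likelihood ratios: ln(4.1429) + ln(3.2069) = 2.5867.
Posterior log-odds = 0.47535, so posterior odds = exp(0.47535) = 1.6086. Converting, P(H|E) = 1.6086/2.6086 = 0.6167.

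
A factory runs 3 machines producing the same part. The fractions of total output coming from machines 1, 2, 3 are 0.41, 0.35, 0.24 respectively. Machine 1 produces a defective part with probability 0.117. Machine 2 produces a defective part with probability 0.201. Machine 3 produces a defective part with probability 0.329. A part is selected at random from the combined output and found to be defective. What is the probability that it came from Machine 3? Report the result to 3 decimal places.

Posterior probability ≈ 0.400

P(defective|M1) = 0.117; P(defective|M2) = 0.201; P(defective|M3) = 0.329.
Prior × likelihood for each source: 0.41·0.117=0.04797, 0.35·0.201=0.07035, 0.24·0.329=0.07896. Summing gives P(defective) = 0.19728.
P(Machine 3 | defective) = 0.07896 / 0.19728 = 0.400.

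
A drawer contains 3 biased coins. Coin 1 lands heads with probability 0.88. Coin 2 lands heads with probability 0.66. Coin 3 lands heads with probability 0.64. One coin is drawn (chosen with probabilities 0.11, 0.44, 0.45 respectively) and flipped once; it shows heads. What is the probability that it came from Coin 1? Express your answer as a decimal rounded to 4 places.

P(heads|C1) = 0.88; P(heads|C2) = 0.66; P(heads|C3) = 0.64.
Prior × likelihood for each source: 0.11·0.88=0.09680, 0.44·0.66=0.2904, 0.45·0.64=0.2880. Summing gives P(heads) = 0.67520.
P(Coin 1 | heads) = 0.09680 / 0.67520 = 0.1434.

Posterior probability ≈ 0.1434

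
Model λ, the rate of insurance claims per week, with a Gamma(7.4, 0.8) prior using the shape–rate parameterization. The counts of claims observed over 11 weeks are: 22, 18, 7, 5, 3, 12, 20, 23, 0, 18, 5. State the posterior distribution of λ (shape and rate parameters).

Posterior: Gamma(shape=140.4, rate=11.8)

Total count ∑xᵢ = 133 over n = 11 weeks.
Gamma is conjugate to the Poisson likelihood: posterior is Gamma(shape = 7.4+133 = 140.4, rate = 0.8+11 = 11.8).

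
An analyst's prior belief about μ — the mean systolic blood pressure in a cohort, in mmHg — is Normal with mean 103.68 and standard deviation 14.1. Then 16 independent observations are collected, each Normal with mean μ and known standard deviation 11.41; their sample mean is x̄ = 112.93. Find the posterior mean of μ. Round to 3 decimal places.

Posterior mean ≈ 112.566

With known σ, the Normal prior is conjugate. Weight on the data is w = (n/σ²)/(n/σ² + 1/τ₀²) = 0.122899/(0.122899+0.00502993) = 0.96068.
Posterior mean = w·x̄ + (1−w)·μ₀ = 0.96068·112.93 + 0.039318·103.68 = 112.566.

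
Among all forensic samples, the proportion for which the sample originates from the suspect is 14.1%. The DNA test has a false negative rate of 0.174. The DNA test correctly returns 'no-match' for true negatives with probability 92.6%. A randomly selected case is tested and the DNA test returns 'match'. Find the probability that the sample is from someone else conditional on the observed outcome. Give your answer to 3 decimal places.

Let H be the event that the sample originates from the suspect. P(H) = 0.141, so P(¬H) = 0.859. With E the 'match' result, P(E|H) = 0.826 and P(E|¬H) = 0.074.
P(E) = 0.826·0.141 + 0.074·0.859 = 0.11647 + 0.063566 = 0.18003.
By Bayes' theorem, P(H|E) = 0.11647 / 0.18003 = 0.647. Hence P(¬H|E) = 1 − 0.647 = 0.353.

P(¬H | E) ≈ 0.353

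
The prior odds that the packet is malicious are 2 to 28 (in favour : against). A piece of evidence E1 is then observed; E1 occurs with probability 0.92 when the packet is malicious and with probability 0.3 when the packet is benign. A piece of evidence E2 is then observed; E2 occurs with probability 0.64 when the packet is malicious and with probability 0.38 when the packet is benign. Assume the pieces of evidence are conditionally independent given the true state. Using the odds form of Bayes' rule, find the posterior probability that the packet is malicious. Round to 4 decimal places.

Prior odds = 2/28 = 0.071429. In log-odds, ln(0.071429) = -2.6391.
Add log likelihood ratios: ln(3.0667) + ln(1.6842) = 1.6419.
Posterior log-odds = -0.99717, so posterior odds = exp(-0.99717) = 0.36892. Converting, P(H|E) = 0.36892/1.3689 = 0.2695.

Posterior probability ≈ 0.2695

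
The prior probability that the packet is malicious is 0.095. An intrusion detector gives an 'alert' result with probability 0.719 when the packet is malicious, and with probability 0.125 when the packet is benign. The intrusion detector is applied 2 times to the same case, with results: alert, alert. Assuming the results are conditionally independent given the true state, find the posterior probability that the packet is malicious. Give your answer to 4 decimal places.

With H the event that the packet is malicious, the joint likelihood of the observed sequence is P(data|H) = 0.719·0.719 = 0.51696 and P(data|¬H) = 0.125·0.125 = 0.015625.
Bayes: P(H|data) = 0.095·0.51696 / (0.095·0.51696 + 0.905·0.015625) = 0.049111/0.063252 = 0.7764.

Posterior P(H) ≈ 0.7764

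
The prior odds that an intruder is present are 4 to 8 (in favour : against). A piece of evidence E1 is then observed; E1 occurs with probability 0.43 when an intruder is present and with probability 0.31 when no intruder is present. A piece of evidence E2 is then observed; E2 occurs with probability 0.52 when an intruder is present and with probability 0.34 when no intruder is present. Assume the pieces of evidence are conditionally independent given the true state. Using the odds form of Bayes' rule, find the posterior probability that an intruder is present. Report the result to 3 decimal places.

Posterior probability ≈ 0.515

Prior odds = 4/8 = 0.50000. In log-odds, ln(0.50000) = -0.69315.
Add log likelihood ratios: ln(1.3871) + ln(1.5294) = 0.75210.
Posterior log-odds = 0.058949, so posterior odds = exp(0.058949) = 1.0607. Converting, P(H|E) = 1.0607/2.0607 = 0.515.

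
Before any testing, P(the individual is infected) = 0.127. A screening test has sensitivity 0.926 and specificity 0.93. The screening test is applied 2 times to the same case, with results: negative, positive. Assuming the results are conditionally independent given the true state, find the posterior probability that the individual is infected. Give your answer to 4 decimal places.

Let H be the event that the individual is infected; start with P(H) = 0.127. P('positive'|H) = 0.926, P('positive'|¬H) = 0.07.
Update on result 1 ('negative'): P(H) ← 0.074·0.1270 / (0.074·0.1270 + 0.93·0.8730) = 0.0093980/0.82129 = 0.0114.
Update on result 2 ('positive'): P(H) ← 0.926·0.0114 / (0.926·0.0114 + 0.07·0.9886) = 0.010596/0.079795 = 0.1328.

Posterior P(H) ≈ 0.1328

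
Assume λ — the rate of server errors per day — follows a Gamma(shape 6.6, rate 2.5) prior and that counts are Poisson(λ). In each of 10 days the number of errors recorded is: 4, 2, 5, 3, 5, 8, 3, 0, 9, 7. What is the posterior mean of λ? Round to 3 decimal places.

Posterior mean ≈ 4.208

The Poisson likelihood adds the total count to the shape and the number of exposure periods to the rate. Here ∑xᵢ = 46 and n = 10, so shape 6.6→52.6 and rate 2.5→12.5.
Posterior mean = shape/rate = 52.6/12.5 = 4.208.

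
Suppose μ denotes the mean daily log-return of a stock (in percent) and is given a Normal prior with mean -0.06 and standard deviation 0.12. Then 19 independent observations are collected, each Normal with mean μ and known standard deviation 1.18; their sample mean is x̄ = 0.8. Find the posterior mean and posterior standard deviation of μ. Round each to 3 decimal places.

With known σ, the Normal prior is conjugate. Weight on the data is w = (n/σ²)/(n/σ² + 1/τ₀²) = 13.6455/(13.6455+69.4444) = 0.16423.
Posterior mean = w·x̄ + (1−w)·μ₀ = 0.16423·0.8 + 0.83577·-0.06 = 0.081. Posterior variance = 1/(13.6455+69.4444) = 0.0120352, so SD = 0.110.

Posterior mean ≈ 0.081; posterior SD ≈ 0.110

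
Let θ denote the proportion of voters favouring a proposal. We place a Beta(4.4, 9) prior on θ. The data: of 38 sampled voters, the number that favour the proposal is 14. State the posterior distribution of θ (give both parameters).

The binomial likelihood is conjugate to the Beta prior: with 14 successes and 24 failures, the posterior is Beta(4.4+14, 9+24) = Beta(18.4, 33).

Posterior: Beta(18.4, 33)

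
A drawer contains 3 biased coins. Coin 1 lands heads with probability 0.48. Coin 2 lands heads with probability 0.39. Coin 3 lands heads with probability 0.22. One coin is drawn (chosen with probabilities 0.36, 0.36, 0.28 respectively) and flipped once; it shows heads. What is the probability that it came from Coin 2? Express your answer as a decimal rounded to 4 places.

Posterior probability ≈ 0.3746

Tabulate prior·likelihood by source: [1] prior 0.36, lik 0.48, product 0.1728; [2] prior 0.36, lik 0.39, product 0.1404; [3] prior 0.28, lik 0.22, product 0.06160.
Normalizing constant = 0.37480; the posterior for Coin 2 is its product over the sum, 0.1404/0.37480 = 0.3746.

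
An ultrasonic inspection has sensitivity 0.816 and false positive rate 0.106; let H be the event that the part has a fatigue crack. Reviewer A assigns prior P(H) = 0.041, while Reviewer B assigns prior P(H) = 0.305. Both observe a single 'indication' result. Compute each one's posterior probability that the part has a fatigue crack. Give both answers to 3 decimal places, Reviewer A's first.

Reviewer A: 0.248; Reviewer B: 0.772

The likelihood ratio for an 'indication' result is 0.816/0.106 = 7.6981.
Reviewer A: prior odds 0.041/0.959 = 0.042753; posterior odds 0.32912; posterior probability 0.248.
Reviewer B: prior odds 0.305/0.695 = 0.43885; posterior odds 3.3783; posterior probability 0.772.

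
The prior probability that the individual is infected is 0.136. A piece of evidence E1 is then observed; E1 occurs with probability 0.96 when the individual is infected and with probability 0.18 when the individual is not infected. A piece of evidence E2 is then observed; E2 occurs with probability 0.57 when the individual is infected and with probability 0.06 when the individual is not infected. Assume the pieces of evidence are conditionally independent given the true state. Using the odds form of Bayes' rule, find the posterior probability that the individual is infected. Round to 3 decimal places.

Posterior probability ≈ 0.889

Prior odds = 0.136/(1−0.136) = 0.15741. In log-odds, ln(0.15741) = -1.8489.
Add log likelihood ratios: ln(5.3333) + ln(9.5000) = 3.9253.
Posterior log-odds = 2.0764, so posterior odds = exp(2.0764) = 7.9753. Converting, P(H|E) = 7.9753/8.9753 = 0.889.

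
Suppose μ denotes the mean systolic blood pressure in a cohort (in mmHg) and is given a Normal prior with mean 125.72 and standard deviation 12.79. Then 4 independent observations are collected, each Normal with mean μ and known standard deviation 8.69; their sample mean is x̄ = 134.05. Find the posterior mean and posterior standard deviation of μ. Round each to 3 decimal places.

Prior precision 1/τ₀² = 1/12.79² = 0.00611306; data precision n/σ² = 4/8.69² = 0.0529688.
Posterior precision = 0.00611306 + 0.0529688 = 0.0590819, giving posterior SD = 1/√0.0590819 = 4.114.
Posterior mean = (0.00611306·125.72 + 0.0529688·134.05) / 0.0590819 = 133.188.

Posterior mean ≈ 133.188; posterior SD ≈ 4.114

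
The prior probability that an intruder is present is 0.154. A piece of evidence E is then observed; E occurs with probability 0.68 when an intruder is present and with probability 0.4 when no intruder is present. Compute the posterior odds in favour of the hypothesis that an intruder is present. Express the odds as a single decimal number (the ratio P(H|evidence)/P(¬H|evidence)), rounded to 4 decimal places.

Prior odds = 0.154/(1−0.154) = 0.18203. In log-odds, ln(0.18203) = -1.7036.
Add log likelihood ratio: ln(1.7000) = 0.53063.
Posterior log-odds = -1.1729, so posterior odds = exp(-1.1729) = 0.30946.

Posterior odds ≈ 0.3095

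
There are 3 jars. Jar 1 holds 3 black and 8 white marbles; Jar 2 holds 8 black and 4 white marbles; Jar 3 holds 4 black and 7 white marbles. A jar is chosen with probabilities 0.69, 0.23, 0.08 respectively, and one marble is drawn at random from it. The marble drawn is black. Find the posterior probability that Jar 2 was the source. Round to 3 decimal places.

Posterior probability ≈ 0.414

Tabulate prior·likelihood by source: [1] prior 0.69, lik 0.2727, product 0.1882; [2] prior 0.23, lik 0.6667, product 0.1533; [3] prior 0.08, lik 0.3636, product 0.02909.
Normalizing constant = 0.37061; the posterior for Jar 2 is its product over the sum, 0.1533/0.37061 = 0.414.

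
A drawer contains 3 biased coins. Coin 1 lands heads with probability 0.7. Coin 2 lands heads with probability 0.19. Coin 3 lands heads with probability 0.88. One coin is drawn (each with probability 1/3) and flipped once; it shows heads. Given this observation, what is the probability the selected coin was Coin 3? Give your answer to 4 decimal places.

Tabulate prior·likelihood by source: [1] prior 0.333333, lik 0.7, product 0.2333; [2] prior 0.333333, lik 0.19, product 0.06333; [3] prior 0.333333, lik 0.88, product 0.2933.
Normalizing constant = 0.59000; the posterior for Coin 3 is its product over the sum, 0.2933/0.59000 = 0.4972.

Posterior probability ≈ 0.4972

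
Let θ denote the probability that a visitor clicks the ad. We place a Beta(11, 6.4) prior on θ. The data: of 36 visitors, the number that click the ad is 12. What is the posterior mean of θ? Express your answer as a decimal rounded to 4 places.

Observing 12 successes and 24 failures updates Beta(11, 6.4) by adding the success and failure counts to the two shape parameters: α = 11+12 = 23, β = 6.4+24 = 30.4.
Posterior mean = α/(α+β) = 23/53.4 = 0.4307.

Posterior mean ≈ 0.4307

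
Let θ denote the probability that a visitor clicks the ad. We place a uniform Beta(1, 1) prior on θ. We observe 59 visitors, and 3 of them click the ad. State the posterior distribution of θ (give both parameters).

The binomial likelihood is conjugate to the Beta prior: with 3 successes and 56 failures, the posterior is Beta(1+3, 1+56) = Beta(4, 57).

Posterior: Beta(4, 57)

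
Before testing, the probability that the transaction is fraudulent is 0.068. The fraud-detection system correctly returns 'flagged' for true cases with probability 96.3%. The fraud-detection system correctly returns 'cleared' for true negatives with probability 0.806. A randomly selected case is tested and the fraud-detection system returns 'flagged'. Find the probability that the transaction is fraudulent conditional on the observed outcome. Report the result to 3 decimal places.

Write H for 'the transaction is fraudulent'. Prior odds H:¬H = 0.068/0.932 = 0.072961. For the 'flagged' outcome, the likelihood ratio is 0.963/0.194 = 4.9639.
Posterior odds = 0.072961 × 4.9639 = 0.36217, so P(H|E) = 0.36217/(1+0.36217) = 0.266.

P(H | E) ≈ 0.266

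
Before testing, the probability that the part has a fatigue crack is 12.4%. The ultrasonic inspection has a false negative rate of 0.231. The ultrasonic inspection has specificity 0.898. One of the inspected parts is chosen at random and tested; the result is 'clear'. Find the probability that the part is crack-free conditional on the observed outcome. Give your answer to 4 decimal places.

P(¬H | E) ≈ 0.9649

Let H be the event that the part has a fatigue crack. P(H) = 0.124, so P(¬H) = 0.876. With E the 'clear' result, P(E|H) = 0.231 and P(E|¬H) = 0.898.
P(E) = 0.231·0.124 + 0.898·0.876 = 0.028644 + 0.78665 = 0.81529.
By Bayes' theorem, P(H|E) = 0.028644 / 0.81529 = 0.0351. Hence P(¬H|E) = 1 − 0.0351 = 0.9649.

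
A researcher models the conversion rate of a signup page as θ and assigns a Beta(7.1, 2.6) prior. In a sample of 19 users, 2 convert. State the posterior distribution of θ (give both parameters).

Observing 2 successes and 17 failures updates Beta(7.1, 2.6) by adding the success and failure counts to the two shape parameters: α = 7.1+2 = 9.1, β = 2.6+17 = 19.6.

Posterior: Beta(9.1, 19.6)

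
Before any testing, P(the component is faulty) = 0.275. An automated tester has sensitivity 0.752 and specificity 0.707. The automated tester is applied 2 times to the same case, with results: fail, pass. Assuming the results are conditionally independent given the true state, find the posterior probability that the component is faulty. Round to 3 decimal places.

Let H be the event that the component is faulty; start with P(H) = 0.275. P('fail'|H) = 0.752, P('fail'|¬H) = 0.293.
Update on result 1 ('fail'): P(H) ← 0.752·0.2750 / (0.752·0.2750 + 0.293·0.7250) = 0.20680/0.41922 = 0.4933.
Update on result 2 ('pass'): P(H) ← 0.248·0.4933 / (0.248·0.4933 + 0.707·0.5067) = 0.12234/0.48058 = 0.2546.

Posterior P(H) ≈ 0.255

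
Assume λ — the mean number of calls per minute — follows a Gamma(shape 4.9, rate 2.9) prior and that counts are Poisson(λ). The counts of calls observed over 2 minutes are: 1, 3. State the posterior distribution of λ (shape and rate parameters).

Posterior: Gamma(shape=8.9, rate=4.9)

Total count ∑xᵢ = 4 over n = 2 minutes.
Gamma is conjugate to the Poisson likelihood: posterior is Gamma(shape = 4.9+4 = 8.9, rate = 2.9+2 = 4.9).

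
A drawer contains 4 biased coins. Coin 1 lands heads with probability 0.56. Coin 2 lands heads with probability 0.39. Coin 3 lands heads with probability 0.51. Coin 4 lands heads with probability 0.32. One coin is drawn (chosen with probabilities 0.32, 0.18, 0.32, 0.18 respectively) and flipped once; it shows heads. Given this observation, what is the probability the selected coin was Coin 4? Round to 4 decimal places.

Posterior probability ≈ 0.1225

Tabulate prior·likelihood by source: [1] prior 0.32, lik 0.56, product 0.1792; [2] prior 0.18, lik 0.39, product 0.07020; [3] prior 0.32, lik 0.51, product 0.1632; [4] prior 0.18, lik 0.32, product 0.05760.
Normalizing constant = 0.47020; the posterior for Coin 4 is its product over the sum, 0.05760/0.47020 = 0.1225.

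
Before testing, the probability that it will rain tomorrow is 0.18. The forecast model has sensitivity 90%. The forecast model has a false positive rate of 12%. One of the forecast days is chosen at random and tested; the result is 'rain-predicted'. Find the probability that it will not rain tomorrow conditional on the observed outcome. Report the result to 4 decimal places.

P(¬H | E) ≈ 0.3779

Write H for 'it will rain tomorrow'. Prior odds H:¬H = 0.18/0.82 = 0.21951. For the 'rain-predicted' outcome, the likelihood ratio is 0.9/0.12 = 7.5000.
Posterior odds = 0.21951 × 7.5000 = 1.6463, so P(H|E) = 1.6463/(1+1.6463) = 0.6221. Then P(¬H|E) = 1 − 0.6221 = 0.3779.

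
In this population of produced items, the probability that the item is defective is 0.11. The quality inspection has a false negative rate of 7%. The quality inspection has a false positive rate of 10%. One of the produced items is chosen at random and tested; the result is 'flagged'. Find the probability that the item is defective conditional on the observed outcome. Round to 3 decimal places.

P(H | E) ≈ 0.535

Let H be the event that the item is defective. P(H) = 0.11, so P(¬H) = 0.89. With E the 'flagged' result, P(E|H) = 0.93 and P(E|¬H) = 0.1.
P(E) = 0.93·0.11 + 0.1·0.89 = 0.10230 + 0.089000 = 0.19130.
By Bayes' theorem, P(H|E) = 0.10230 / 0.19130 = 0.535.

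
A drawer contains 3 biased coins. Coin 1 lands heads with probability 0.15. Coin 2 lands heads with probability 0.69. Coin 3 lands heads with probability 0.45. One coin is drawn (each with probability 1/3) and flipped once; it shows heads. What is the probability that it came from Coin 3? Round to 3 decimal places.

Posterior probability ≈ 0.349

Tabulate prior·likelihood by source: [1] prior 0.333333, lik 0.15, product 0.05000; [2] prior 0.333333, lik 0.69, product 0.2300; [3] prior 0.333333, lik 0.45, product 0.1500.
Normalizing constant = 0.43000; the posterior for Coin 3 is its product over the sum, 0.1500/0.43000 = 0.349.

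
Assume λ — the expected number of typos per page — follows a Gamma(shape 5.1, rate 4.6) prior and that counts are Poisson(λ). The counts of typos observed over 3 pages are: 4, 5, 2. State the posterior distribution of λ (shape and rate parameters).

Posterior: Gamma(shape=16.1, rate=7.6)

The Poisson likelihood adds the total count to the shape and the number of exposure periods to the rate. Here ∑xᵢ = 11 and n = 3, so shape 5.1→16.1 and rate 4.6→7.6.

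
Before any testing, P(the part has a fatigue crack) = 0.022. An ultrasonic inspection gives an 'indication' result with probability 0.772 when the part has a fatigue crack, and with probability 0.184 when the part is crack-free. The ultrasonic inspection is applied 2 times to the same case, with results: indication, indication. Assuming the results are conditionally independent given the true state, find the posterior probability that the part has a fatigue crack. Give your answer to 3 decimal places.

Posterior P(H) ≈ 0.284

With H the event that the part has a fatigue crack, the joint likelihood of the observed sequence is P(data|H) = 0.772·0.772 = 0.59598 and P(data|¬H) = 0.184·0.184 = 0.033856.
Bayes: P(H|data) = 0.022·0.59598 / (0.022·0.59598 + 0.978·0.033856) = 0.013112/0.046223 = 0.2837.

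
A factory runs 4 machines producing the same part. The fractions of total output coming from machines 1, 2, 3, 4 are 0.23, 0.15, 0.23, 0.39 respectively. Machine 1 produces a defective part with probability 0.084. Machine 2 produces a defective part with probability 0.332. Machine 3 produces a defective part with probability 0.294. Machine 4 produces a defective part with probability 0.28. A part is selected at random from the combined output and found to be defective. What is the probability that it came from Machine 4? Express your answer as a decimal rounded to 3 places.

Tabulate prior·likelihood by source: [1] prior 0.23, lik 0.084, product 0.01932; [2] prior 0.15, lik 0.332, product 0.04980; [3] prior 0.23, lik 0.294, product 0.06762; [4] prior 0.39, lik 0.28, product 0.1092.
Normalizing constant = 0.24594; the posterior for Machine 4 is its product over the sum, 0.1092/0.24594 = 0.444.

Posterior probability ≈ 0.444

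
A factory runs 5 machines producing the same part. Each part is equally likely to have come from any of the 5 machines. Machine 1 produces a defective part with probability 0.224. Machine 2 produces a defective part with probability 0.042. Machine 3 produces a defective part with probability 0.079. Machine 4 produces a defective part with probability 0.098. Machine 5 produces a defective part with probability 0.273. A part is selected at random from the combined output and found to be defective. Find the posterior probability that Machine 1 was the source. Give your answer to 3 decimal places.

Tabulate prior·likelihood by source: [1] prior 0.2, lik 0.224, product 0.04480; [2] prior 0.2, lik 0.042, product 0.008400; [3] prior 0.2, lik 0.079, product 0.01580; [4] prior 0.2, lik 0.098, product 0.01960; [5] prior 0.2, lik 0.273, product 0.05460.
Normalizing constant = 0.14320; the posterior for Machine 1 is its product over the sum, 0.04480/0.14320 = 0.313.

Posterior probability ≈ 0.313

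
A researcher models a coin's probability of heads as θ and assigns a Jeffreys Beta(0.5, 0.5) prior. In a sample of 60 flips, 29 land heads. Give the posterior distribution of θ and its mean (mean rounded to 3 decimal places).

Posterior: Beta(29.5, 31.5); mean ≈ 0.484

Observing 29 successes and 31 failures updates Beta(0.5, 0.5) by adding the success and failure counts to the two shape parameters: α = 0.5+29 = 29.5, β = 0.5+31 = 31.5.
E[θ | data] = 29.5/(29.5+31.5) = 0.484.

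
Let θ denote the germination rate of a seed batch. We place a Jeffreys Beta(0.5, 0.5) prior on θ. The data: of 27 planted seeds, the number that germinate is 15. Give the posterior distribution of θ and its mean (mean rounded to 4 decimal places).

The binomial likelihood is conjugate to the Beta prior: with 15 successes and 12 failures, the posterior is Beta(0.5+15, 0.5+12) = Beta(15.5, 12.5).
E[θ | data] = 15.5/(15.5+12.5) = 0.5536.

Posterior: Beta(15.5, 12.5); mean ≈ 0.5536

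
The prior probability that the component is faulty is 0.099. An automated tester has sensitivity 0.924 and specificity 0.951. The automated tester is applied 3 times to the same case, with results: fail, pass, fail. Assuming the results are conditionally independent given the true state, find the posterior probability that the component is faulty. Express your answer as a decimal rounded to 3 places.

Let H be the event that the component is faulty; start with P(H) = 0.099. P('fail'|H) = 0.924, P('fail'|¬H) = 0.049.
Update on result 1 ('fail'): P(H) ← 0.924·0.0990 / (0.924·0.0990 + 0.049·0.9010) = 0.091476/0.13562 = 0.6745.
Update on result 2 ('pass'): P(H) ← 0.076·0.6745 / (0.076·0.6745 + 0.951·0.3255) = 0.051260/0.36083 = 0.1421.
Update on result 3 ('fail'): P(H) ← 0.924·0.1421 / (0.924·0.1421 + 0.049·0.8579) = 0.13126/0.17330 = 0.7574.

Posterior P(H) ≈ 0.757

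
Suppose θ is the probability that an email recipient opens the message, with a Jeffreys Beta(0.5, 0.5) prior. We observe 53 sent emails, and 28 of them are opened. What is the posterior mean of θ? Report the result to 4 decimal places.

Posterior mean ≈ 0.5278

Observing 28 successes and 25 failures updates Beta(0.5, 0.5) by adding the success and failure counts to the two shape parameters: α = 0.5+28 = 28.5, β = 0.5+25 = 25.5.
Posterior mean = α/(α+β) = 28.5/54 = 0.5278.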